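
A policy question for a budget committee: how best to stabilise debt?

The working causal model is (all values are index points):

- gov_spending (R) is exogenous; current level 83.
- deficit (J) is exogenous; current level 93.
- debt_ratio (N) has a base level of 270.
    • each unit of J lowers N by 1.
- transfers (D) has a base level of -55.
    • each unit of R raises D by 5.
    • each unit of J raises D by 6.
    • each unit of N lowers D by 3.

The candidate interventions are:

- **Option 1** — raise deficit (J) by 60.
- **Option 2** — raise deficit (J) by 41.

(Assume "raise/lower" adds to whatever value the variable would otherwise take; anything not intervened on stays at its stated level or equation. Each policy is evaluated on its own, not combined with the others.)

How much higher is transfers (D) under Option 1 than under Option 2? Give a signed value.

Option 1 (J + 60):
  R = 83
  J = 93 + 60 = 153
  N = 270 − 153 = 117
  D = -55 + 5·83 + 6·153 − 3·117 = 927
Option 2 (J + 41):
  R = 83
  J = 93 + 41 = 134
  N = 270 − 134 = 136
  D = -55 + 5·83 + 6·134 − 3·136 = 756
D: 927 − 756 = 171

171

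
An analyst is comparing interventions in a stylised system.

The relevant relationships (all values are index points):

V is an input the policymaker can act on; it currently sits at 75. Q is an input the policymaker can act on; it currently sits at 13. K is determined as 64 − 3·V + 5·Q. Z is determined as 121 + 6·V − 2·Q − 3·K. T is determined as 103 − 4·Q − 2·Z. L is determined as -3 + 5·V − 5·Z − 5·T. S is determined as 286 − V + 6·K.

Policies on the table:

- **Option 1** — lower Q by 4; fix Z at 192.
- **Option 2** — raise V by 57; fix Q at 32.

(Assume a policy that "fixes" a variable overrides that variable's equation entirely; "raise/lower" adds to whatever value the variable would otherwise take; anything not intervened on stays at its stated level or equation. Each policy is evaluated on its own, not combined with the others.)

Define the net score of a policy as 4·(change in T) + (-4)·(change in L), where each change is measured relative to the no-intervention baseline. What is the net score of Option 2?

Baseline:
  V = 75
  Q = 13
  K = 64 − 3·75 + 5·13 = -96
  Z = 121 + 6·75 − 2·13 − 3·(-96) = 833
  T = 103 − 4·13 − 2·833 = -1615
  L = -3 + 5·75 − 5·833 − 5·(-1615) = 4282
Option 2 (V + 57, Q := 32):
  V = 75 + 57 = 132
  Q = 32
  K = 64 − 3·132 + 5·32 = -172
  Z = 121 + 6·132 − 2·32 − 3·(-172) = 1365
  T = 103 − 4·32 − 2·1365 = -2755
  L = -3 + 5·132 − 5·1365 − 5·(-2755) = 7607
ΔT = -2755 − (-1615) = -1140; ΔL = 7607 − 4282 = 3325
Score = 4·(-1140) + (-4)·3325 = -17860

-17860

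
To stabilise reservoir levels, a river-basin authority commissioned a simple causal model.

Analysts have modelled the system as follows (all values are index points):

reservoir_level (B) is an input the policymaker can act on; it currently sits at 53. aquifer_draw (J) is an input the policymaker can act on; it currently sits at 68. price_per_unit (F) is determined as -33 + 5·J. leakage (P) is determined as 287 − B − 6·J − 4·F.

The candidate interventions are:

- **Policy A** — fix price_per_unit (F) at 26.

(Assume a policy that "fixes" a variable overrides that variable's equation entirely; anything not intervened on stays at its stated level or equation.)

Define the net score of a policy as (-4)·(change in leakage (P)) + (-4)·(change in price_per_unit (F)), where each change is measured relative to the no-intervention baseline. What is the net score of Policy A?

-3372

Baseline:
  B = 53
  J = 68
  F = -33 + 5·68 = 307
  P = 287 − 53 − 6·68 − 4·307 = -1402
Policy A (F := 26):
  B = 53
  J = 68
  F = 26
  P = 287 − 53 − 6·68 − 4·26 = -278
ΔP = -278 − (-1402) = 1124; ΔF = 26 − 307 = -281
Score = (-4)·1124 + (-4)·(-281) = -3372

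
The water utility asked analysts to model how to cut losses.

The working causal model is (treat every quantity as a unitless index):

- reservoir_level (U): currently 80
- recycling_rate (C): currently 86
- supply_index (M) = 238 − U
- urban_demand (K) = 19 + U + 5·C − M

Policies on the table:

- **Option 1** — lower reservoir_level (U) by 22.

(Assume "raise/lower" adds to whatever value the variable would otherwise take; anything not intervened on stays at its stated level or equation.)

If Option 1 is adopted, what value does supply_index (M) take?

Option 1 (U − 22):
  U = 80 − 22 = 58
  M = 238 − 58 = 180

180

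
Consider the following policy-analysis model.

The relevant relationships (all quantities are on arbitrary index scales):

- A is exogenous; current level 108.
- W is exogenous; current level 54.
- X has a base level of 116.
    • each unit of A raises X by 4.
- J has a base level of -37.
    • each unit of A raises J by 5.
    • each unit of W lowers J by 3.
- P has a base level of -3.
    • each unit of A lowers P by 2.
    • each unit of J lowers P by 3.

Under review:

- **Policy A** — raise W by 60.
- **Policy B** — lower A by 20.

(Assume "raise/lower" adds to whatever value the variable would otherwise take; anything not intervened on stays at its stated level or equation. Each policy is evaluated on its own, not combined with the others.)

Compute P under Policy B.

-902

Policy B (A − 20):
  A = 108 − 20 = 88
  W = 54
  J = -37 + 5·88 − 3·54 = 241
  P = -3 − 2·88 − 3·241 = -902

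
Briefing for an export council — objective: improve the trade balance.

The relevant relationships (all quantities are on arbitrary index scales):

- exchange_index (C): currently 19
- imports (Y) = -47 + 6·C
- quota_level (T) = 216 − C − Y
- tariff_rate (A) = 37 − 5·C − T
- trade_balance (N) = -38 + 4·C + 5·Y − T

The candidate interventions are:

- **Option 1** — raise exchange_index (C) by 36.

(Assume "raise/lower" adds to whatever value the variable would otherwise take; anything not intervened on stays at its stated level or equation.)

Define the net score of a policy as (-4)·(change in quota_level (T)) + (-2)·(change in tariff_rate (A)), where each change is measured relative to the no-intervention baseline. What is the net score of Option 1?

864

Baseline:
  C = 19
  Y = -47 + 6·19 = 67
  T = 216 − 19 − 67 = 130
  A = 37 − 5·19 − 130 = -188
Option 1 (C + 36):
  C = 19 + 36 = 55
  Y = -47 + 6·55 = 283
  T = 216 − 55 − 283 = -122
  A = 37 − 5·55 − (-122) = -116
ΔT = -122 − 130 = -252; ΔA = -116 − (-188) = 72
Score = (-4)·(-252) + (-2)·72 = 864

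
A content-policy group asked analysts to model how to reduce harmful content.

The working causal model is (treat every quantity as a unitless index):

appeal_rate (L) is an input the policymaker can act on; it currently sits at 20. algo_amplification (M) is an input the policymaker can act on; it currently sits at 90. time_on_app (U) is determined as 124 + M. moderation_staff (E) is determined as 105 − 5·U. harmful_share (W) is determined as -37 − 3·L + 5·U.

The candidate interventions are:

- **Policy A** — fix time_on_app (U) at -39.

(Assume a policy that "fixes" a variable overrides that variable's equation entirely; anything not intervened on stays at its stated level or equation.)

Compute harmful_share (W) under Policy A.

-292

Policy A (U := -39):
  L = 20
  M = 90
  U = -39
  W = -37 − 3·20 + 5·(-39) = -292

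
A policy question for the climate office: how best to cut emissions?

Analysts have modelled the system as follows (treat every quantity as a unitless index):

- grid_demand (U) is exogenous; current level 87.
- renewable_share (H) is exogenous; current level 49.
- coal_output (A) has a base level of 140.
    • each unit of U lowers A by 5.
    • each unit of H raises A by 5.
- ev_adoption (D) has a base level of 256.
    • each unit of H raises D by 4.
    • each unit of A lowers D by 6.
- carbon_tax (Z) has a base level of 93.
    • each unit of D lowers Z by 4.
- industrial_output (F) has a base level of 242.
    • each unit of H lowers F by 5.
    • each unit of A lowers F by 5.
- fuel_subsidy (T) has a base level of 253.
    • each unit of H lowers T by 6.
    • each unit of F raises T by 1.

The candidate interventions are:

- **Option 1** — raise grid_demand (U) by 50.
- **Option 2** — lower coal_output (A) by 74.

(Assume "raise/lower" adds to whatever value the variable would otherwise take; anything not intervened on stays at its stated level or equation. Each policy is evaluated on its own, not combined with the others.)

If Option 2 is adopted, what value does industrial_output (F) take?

617

Option 2 (A − 74):
  U = 87
  H = 49
  A = 140 − 5·87 + 5·49 (−74 from intervention) = -124
  F = 242 − 5·49 − 5·(-124) = 617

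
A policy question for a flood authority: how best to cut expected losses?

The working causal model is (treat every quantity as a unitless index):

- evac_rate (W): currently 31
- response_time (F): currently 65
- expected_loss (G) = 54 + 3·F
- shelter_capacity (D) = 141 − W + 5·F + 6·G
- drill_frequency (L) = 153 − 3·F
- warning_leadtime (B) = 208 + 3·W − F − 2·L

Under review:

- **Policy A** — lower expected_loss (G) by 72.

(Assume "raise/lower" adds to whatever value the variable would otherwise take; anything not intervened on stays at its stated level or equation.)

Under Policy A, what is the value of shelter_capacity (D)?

Policy A (G − 72):
  W = 31
  F = 65
  G = 54 + 3·65 (−72 from intervention) = 177
  D = 141 − 31 + 5·65 + 6·177 = 1497

1497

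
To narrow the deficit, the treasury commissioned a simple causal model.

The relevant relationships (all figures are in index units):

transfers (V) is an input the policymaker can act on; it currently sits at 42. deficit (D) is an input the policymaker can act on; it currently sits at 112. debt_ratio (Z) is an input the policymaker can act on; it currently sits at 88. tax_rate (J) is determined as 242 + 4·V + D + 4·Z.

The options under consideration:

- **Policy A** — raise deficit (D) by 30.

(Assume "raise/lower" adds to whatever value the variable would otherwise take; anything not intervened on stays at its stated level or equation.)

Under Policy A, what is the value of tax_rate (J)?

904

Policy A (D + 30):
  V = 42
  D = 112 + 30 = 142
  Z = 88
  J = 242 + 4·42 + 142 + 4·88 = 904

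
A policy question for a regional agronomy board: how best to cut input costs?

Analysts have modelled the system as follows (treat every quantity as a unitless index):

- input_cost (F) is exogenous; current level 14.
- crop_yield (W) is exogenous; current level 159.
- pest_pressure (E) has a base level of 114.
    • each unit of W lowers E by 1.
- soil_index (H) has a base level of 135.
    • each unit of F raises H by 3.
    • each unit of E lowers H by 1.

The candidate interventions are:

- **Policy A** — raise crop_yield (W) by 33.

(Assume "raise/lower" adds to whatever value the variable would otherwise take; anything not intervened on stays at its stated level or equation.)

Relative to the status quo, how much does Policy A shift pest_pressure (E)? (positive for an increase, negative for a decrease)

-33

Baseline:
  W = 159
  E = 114 − 159 = -45
Policy A (W + 33):
  W = 159 + 33 = 192
  E = 114 − 192 = -78
Change in E: -78 − (-45) = -33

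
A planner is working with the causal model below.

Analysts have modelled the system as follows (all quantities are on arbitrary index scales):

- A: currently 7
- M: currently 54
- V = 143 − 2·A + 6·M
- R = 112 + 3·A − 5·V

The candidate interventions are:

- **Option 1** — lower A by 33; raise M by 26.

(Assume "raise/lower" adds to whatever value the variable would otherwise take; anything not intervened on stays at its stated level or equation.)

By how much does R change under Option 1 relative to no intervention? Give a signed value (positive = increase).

-1209

Baseline:
  A = 7
  M = 54
  V = 143 − 2·7 + 6·54 = 453
  R = 112 + 3·7 − 5·453 = -2132
Option 1 (A − 33, M + 26):
  A = 7 − 33 = -26
  M = 54 + 26 = 80
  V = 143 − 2·(-26) + 6·80 = 675
  R = 112 + 3·(-26) − 5·675 = -3341
Change in R: -3341 − (-2132) = -1209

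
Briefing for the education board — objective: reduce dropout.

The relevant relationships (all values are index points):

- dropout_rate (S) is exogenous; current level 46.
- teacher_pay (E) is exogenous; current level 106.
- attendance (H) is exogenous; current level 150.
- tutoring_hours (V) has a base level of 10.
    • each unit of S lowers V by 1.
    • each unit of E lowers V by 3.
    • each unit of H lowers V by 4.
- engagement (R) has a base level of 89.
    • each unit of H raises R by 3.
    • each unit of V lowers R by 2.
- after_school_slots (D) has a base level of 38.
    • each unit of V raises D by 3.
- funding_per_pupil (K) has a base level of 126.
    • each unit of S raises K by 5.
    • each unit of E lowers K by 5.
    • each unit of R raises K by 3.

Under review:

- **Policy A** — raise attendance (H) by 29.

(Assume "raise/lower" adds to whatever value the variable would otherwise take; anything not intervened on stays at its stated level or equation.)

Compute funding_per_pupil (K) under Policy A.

Policy A (H + 29):
  S = 46
  E = 106
  H = 150 + 29 = 179
  V = 10 − 46 − 3·106 − 4·179 = -1070
  R = 89 + 3·179 − 2·(-1070) = 2766
  K = 126 + 5·46 − 5·106 + 3·2766 = 8124

8124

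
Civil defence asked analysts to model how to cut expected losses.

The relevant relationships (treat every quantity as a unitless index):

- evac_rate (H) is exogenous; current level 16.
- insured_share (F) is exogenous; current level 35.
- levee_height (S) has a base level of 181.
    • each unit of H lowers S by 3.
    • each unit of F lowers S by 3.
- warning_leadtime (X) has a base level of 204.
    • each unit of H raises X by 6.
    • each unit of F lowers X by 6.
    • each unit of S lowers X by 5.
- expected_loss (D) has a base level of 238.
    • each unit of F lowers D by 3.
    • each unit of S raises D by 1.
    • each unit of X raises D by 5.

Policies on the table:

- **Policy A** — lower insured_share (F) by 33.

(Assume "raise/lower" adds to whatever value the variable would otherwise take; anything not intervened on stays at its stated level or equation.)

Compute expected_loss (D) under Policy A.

-1376

Policy A (F − 33):
  H = 16
  F = 35 − 33 = 2
  S = 181 − 3·16 − 3·2 = 127
  X = 204 + 6·16 − 6·2 − 5·127 = -347
  D = 238 − 3·2 + 127 + 5·(-347) = -1376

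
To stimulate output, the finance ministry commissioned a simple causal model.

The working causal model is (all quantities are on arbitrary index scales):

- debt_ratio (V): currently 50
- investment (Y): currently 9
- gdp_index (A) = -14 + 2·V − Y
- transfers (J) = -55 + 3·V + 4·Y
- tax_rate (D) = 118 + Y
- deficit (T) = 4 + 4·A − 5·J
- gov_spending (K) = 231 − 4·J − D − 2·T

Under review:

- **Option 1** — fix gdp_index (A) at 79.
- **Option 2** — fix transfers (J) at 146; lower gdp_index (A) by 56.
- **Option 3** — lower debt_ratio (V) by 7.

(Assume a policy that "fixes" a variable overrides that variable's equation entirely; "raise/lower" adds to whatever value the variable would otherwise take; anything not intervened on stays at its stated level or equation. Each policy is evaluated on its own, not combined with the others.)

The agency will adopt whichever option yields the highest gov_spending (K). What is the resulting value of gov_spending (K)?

Option 1 (A := 79):
  V = 50
  Y = 9
  A = 79
  J = -55 + 3·50 + 4·9 = 131
  D = 118 + 9 = 127
  T = 4 + 4·79 − 5·131 = -335
  K = 231 − 4·131 − 127 − 2·(-335) = 250
Option 2 (J := 146, A − 56):
  V = 50
  Y = 9
  A = -14 + 2·50 − 9 (−56 from intervention) = 21
  J = 146
  D = 118 + 9 = 127
  T = 4 + 4·21 − 5·146 = -642
  K = 231 − 4·146 − 127 − 2·(-642) = 804
Option 3 (V − 7):
  V = 50 − 7 = 43
  Y = 9
  A = -14 + 2·43 − 9 = 63
  J = -55 + 3·43 + 4·9 = 110
  D = 118 + 9 = 127
  T = 4 + 4·63 − 5·110 = -294
  K = 231 − 4·110 − 127 − 2·(-294) = 252
Comparing — Option 1: K=250, Option 2: K=804, Option 3: K=252. Highest is 804 (Option 2).

804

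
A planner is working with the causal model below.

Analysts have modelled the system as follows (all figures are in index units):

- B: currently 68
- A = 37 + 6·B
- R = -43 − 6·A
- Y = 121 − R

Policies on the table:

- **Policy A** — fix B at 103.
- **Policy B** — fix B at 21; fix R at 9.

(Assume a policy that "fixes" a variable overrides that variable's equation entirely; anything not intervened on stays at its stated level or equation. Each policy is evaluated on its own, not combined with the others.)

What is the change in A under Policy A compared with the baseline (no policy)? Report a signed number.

Baseline:
  B = 68
  A = 37 + 6·68 = 445
Policy A (B := 103):
  B = 103
  A = 37 + 6·103 = 655
Change in A: 655 − 445 = 210

210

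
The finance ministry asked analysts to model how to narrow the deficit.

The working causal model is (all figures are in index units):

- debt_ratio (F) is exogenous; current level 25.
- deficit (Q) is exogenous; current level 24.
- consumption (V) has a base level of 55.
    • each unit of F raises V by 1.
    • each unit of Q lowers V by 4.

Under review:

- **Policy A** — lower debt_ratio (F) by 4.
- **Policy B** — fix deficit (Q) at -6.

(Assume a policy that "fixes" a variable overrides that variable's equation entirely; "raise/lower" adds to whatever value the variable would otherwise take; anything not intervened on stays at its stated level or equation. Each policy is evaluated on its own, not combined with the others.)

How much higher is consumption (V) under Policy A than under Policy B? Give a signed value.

-124

Policy A (F − 4):
  F = 25 − 4 = 21
  Q = 24
  V = 55 + 21 − 4·24 = -20
Policy B (Q := -6):
  F = 25
  Q = -6
  V = 55 + 25 − 4·(-6) = 104
V: -20 − 104 = -124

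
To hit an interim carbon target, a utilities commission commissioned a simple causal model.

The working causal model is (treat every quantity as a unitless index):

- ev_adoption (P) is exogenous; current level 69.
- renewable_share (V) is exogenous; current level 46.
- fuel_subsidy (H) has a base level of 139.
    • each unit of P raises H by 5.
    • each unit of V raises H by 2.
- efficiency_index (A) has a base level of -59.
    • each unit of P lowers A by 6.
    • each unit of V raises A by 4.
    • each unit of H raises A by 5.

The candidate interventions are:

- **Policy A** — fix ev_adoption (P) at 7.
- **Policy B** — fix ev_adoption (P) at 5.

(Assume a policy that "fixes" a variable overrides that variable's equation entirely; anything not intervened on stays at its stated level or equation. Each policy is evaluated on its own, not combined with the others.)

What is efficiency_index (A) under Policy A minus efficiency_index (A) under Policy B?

38

Policy A (P := 7):
  P = 7
  V = 46
  H = 139 + 5·7 + 2·46 = 266
  A = -59 − 6·7 + 4·46 + 5·266 = 1413
Policy B (P := 5):
  P = 5
  V = 46
  H = 139 + 5·5 + 2·46 = 256
  A = -59 − 6·5 + 4·46 + 5·256 = 1375
A: 1413 − 1375 = 38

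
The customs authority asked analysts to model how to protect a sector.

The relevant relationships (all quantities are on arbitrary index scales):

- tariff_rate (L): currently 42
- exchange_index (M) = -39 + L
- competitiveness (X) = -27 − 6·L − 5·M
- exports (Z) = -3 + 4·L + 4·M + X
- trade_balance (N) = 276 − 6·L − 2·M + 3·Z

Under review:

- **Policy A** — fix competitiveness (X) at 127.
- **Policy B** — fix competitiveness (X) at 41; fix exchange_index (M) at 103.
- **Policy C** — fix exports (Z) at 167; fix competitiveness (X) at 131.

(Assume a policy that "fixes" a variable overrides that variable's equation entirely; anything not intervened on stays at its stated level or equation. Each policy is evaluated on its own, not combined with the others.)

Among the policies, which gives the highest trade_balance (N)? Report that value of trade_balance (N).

1672

Policy A (X := 127):
  L = 42
  M = -39 + 42 = 3
  X = 127
  Z = -3 + 4·42 + 4·3 + 127 = 304
  N = 276 − 6·42 − 2·3 + 3·304 = 930
Policy B (X := 41, M := 103):
  L = 42
  M = 103
  X = 41
  Z = -3 + 4·42 + 4·103 + 41 = 618
  N = 276 − 6·42 − 2·103 + 3·618 = 1672
Policy C (Z := 167, X := 131):
  L = 42
  M = -39 + 42 = 3
  X = 131
  Z = 167
  N = 276 − 6·42 − 2·3 + 3·167 = 519
Comparing — Policy A: N=930, Policy B: N=1672, Policy C: N=519. Highest is 1672 (Policy B).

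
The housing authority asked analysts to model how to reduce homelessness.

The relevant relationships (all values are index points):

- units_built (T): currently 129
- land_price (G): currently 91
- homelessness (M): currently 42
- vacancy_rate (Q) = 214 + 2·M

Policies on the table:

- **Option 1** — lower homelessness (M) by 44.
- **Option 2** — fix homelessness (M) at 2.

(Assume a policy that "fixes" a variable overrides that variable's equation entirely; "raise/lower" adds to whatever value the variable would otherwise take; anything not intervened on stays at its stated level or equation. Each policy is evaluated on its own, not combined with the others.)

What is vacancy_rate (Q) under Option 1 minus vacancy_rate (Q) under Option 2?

-8

Option 1 (M − 44):
  M = 42 − 44 = -2
  Q = 214 + 2·(-2) = 210
Option 2 (M := 2):
  M = 2
  Q = 214 + 2·2 = 218
Q: 210 − 218 = -8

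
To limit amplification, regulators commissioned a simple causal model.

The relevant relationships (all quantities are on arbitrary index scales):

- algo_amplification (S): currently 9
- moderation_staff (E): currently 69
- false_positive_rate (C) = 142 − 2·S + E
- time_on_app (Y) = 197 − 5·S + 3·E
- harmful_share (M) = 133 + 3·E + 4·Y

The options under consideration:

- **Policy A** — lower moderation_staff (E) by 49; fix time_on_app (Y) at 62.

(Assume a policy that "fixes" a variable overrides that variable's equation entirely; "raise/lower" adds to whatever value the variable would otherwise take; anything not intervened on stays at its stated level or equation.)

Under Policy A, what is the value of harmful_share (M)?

441

Policy A (E − 49, Y := 62):
  S = 9
  E = 69 − 49 = 20
  Y = 62
  M = 133 + 3·20 + 4·62 = 441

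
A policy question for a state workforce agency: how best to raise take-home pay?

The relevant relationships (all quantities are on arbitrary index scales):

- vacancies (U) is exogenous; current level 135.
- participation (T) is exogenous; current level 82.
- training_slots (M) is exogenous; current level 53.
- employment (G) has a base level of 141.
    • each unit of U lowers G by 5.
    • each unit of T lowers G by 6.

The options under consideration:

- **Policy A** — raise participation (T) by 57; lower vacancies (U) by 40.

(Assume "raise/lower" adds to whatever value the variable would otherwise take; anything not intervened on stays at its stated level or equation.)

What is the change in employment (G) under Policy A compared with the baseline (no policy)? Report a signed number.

-142

Baseline:
  U = 135
  T = 82
  G = 141 − 5·135 − 6·82 = -1026
Policy A (T + 57, U − 40):
  U = 135 − 40 = 95
  T = 82 + 57 = 139
  G = 141 − 5·95 − 6·139 = -1168
Change in G: -1168 − (-1026) = -142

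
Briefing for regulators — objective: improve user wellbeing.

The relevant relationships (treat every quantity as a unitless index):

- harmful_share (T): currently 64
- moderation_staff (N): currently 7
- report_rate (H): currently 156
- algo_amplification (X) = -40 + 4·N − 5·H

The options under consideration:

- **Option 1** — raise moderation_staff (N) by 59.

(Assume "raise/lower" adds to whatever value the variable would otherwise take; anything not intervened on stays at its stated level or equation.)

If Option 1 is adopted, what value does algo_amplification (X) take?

Option 1 (N + 59):
  N = 7 + 59 = 66
  H = 156
  X = -40 + 4·66 − 5·156 = -556

-556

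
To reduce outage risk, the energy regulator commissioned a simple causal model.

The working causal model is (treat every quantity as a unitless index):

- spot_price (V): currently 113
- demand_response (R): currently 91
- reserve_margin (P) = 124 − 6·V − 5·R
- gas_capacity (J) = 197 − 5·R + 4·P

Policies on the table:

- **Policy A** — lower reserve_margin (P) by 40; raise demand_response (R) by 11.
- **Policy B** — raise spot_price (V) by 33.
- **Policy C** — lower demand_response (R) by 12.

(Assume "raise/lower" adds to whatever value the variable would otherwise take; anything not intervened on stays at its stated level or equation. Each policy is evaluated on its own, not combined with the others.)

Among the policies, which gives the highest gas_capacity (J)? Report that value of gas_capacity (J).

-3994

Policy A (P − 40, R + 11):
  V = 113
  R = 91 + 11 = 102
  P = 124 − 6·113 − 5·102 (−40 from intervention) = -1104
  J = 197 − 5·102 + 4·(-1104) = -4729
Policy B (V + 33):
  V = 113 + 33 = 146
  R = 91
  P = 124 − 6·146 − 5·91 = -1207
  J = 197 − 5·91 + 4·(-1207) = -5086
Policy C (R − 12):
  V = 113
  R = 91 − 12 = 79
  P = 124 − 6·113 − 5·79 = -949
  J = 197 − 5·79 + 4·(-949) = -3994
Comparing — Policy A: J=-4729, Policy B: J=-5086, Policy C: J=-3994. Highest is -3994 (Policy C).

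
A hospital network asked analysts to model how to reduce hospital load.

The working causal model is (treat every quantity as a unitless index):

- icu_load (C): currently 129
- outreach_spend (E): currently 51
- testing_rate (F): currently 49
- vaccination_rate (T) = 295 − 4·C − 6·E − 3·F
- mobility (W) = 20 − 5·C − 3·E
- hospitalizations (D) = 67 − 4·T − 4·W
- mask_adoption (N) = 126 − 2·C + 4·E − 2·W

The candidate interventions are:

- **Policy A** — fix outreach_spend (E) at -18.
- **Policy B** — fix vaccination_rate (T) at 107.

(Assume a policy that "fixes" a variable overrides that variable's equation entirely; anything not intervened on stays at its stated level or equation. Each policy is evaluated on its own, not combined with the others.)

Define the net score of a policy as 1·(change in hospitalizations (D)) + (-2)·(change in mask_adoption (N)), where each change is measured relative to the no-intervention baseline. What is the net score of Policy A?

-1104

Baseline:
  C = 129
  E = 51
  F = 49
  T = 295 − 4·129 − 6·51 − 3·49 = -674
  W = 20 − 5·129 − 3·51 = -778
  D = 67 − 4·(-674) − 4·(-778) = 5875
  N = 126 − 2·129 + 4·51 − 2·(-778) = 1628
Policy A (E := -18):
  C = 129
  E = -18
  F = 49
  T = 295 − 4·129 − 6·(-18) − 3·49 = -260
  W = 20 − 5·129 − 3·(-18) = -571
  D = 67 − 4·(-260) − 4·(-571) = 3391
  N = 126 − 2·129 + 4·(-18) − 2·(-571) = 938
ΔD = 3391 − 5875 = -2484; ΔN = 938 − 1628 = -690
Score = 1·(-2484) + (-2)·(-690) = -1104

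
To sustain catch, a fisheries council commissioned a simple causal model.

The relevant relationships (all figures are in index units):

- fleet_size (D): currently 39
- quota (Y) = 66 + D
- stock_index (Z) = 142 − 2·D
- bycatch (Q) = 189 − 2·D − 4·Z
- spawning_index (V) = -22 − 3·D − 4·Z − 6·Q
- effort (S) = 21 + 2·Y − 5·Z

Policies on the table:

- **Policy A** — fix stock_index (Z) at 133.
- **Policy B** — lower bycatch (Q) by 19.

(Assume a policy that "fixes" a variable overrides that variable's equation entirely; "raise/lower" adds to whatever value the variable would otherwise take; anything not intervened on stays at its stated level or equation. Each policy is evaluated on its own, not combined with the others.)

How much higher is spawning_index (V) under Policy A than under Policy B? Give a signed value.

Policy A (Z := 133):
  D = 39
  Z = 133
  Q = 189 − 2·39 − 4·133 = -421
  V = -22 − 3·39 − 4·133 − 6·(-421) = 1855
Policy B (Q − 19):
  D = 39
  Z = 142 − 2·39 = 64
  Q = 189 − 2·39 − 4·64 (−19 from intervention) = -164
  V = -22 − 3·39 − 4·64 − 6·(-164) = 589
V: 1855 − 589 = 1266

1266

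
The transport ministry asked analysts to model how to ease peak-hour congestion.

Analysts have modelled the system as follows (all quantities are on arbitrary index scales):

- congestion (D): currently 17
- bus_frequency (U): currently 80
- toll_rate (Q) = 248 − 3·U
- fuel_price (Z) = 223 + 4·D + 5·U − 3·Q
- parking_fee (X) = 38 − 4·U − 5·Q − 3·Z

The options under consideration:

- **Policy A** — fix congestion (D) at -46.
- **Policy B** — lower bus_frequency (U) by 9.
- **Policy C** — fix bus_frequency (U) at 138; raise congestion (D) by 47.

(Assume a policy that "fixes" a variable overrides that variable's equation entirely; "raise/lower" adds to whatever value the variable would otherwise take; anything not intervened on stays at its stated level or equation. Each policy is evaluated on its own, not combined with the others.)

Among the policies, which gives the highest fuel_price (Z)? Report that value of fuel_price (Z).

Policy A (D := -46):
  D = -46
  U = 80
  Q = 248 − 3·80 = 8
  Z = 223 + 4·(-46) + 5·80 − 3·8 = 415
Policy B (U − 9):
  D = 17
  U = 80 − 9 = 71
  Q = 248 − 3·71 = 35
  Z = 223 + 4·17 + 5·71 − 3·35 = 541
Policy C (U := 138, D + 47):
  D = 17 + 47 = 64
  U = 138
  Q = 248 − 3·138 = -166
  Z = 223 + 4·64 + 5·138 − 3·(-166) = 1667
Comparing — Policy A: Z=415, Policy B: Z=541, Policy C: Z=1667. Highest is 1667 (Policy C).

1667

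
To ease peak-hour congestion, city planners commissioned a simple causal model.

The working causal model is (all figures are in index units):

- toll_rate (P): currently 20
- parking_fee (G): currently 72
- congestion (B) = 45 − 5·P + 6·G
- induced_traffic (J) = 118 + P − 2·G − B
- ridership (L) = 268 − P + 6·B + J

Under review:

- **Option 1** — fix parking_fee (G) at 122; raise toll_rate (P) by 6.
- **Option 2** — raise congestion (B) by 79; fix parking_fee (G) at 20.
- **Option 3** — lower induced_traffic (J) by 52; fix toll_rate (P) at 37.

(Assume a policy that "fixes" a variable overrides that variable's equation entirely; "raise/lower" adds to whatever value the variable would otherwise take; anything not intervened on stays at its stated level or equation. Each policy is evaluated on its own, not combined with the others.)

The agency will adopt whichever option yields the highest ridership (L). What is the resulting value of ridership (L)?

Option 1 (G := 122, P + 6):
  P = 20 + 6 = 26
  G = 122
  B = 45 − 5·26 + 6·122 = 647
  J = 118 + 26 − 2·122 − 647 = -747
  L = 268 − 26 + 6·647 + (-747) = 3377
Option 2 (B + 79, G := 20):
  P = 20
  G = 20
  B = 45 − 5·20 + 6·20 (+79 from intervention) = 144
  J = 118 + 20 − 2·20 − 144 = -46
  L = 268 − 20 + 6·144 + (-46) = 1066
Option 3 (J − 52, P := 37):
  P = 37
  G = 72
  B = 45 − 5·37 + 6·72 = 292
  J = 118 + 37 − 2·72 − 292 (−52 from intervention) = -333
  L = 268 − 37 + 6·292 + (-333) = 1650
Comparing — Option 1: L=3377, Option 2: L=1066, Option 3: L=1650. Highest is 3377 (Option 1).

3377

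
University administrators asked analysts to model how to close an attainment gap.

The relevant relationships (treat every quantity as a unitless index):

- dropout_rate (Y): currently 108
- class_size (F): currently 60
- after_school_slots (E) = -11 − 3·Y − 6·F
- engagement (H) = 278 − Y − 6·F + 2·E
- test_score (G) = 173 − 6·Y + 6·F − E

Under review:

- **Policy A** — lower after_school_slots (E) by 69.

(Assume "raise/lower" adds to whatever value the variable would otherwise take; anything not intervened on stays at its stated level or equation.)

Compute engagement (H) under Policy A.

-1718

Policy A (E − 69):
  Y = 108
  F = 60
  E = -11 − 3·108 − 6·60 (−69 from intervention) = -764
  H = 278 − 108 − 6·60 + 2·(-764) = -1718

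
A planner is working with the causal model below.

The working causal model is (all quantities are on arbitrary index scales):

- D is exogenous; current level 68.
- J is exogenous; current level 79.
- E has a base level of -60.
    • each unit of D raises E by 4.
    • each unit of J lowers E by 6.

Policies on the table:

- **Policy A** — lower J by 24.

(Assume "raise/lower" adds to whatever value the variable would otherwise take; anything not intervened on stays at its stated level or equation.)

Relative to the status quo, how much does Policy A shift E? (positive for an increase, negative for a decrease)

144

Baseline:
  D = 68
  J = 79
  E = -60 + 4·68 − 6·79 = -262
Policy A (J − 24):
  D = 68
  J = 79 − 24 = 55
  E = -60 + 4·68 − 6·55 = -118
Change in E: -118 − (-262) = 144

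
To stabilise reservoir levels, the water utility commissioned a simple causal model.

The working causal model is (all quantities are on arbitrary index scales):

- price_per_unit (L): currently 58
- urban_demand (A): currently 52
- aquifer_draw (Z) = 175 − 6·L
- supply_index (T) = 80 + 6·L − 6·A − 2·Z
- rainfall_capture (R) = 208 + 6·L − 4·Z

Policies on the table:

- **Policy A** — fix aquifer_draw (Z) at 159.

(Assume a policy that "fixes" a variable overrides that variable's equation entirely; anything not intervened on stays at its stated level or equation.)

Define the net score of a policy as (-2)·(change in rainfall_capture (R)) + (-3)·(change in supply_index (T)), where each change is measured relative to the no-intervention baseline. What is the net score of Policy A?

4648

Baseline:
  L = 58
  A = 52
  Z = 175 − 6·58 = -173
  T = 80 + 6·58 − 6·52 − 2·(-173) = 462
  R = 208 + 6·58 − 4·(-173) = 1248
Policy A (Z := 159):
  L = 58
  A = 52
  Z = 159
  T = 80 + 6·58 − 6·52 − 2·159 = -202
  R = 208 + 6·58 − 4·159 = -80
ΔR = -80 − 1248 = -1328; ΔT = -202 − 462 = -664
Score = (-2)·(-1328) + (-3)·(-664) = 4648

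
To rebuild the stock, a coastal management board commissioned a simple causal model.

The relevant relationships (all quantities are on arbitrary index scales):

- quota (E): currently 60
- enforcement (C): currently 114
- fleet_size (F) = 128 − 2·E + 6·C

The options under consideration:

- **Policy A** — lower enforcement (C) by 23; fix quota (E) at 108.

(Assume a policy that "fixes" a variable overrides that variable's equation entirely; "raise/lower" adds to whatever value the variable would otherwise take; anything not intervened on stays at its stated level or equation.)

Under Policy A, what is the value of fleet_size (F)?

Policy A (C − 23, E := 108):
  E = 108
  C = 114 − 23 = 91
  F = 128 − 2·108 + 6·91 = 458

458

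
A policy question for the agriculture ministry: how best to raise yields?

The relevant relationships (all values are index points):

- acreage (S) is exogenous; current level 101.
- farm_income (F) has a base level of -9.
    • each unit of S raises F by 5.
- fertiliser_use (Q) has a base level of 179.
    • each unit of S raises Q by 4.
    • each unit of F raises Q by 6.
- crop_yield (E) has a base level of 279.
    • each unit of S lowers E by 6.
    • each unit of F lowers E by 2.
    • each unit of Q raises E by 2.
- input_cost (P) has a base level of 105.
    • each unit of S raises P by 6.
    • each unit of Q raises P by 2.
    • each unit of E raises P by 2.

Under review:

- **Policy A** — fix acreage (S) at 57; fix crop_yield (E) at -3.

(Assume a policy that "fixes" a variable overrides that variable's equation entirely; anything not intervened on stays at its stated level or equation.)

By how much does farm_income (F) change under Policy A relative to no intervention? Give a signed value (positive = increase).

-220

Baseline:
  S = 101
  F = -9 + 5·101 = 496
Policy A (S := 57, E := -3):
  S = 57
  F = -9 + 5·57 = 276
Change in F: 276 − 496 = -220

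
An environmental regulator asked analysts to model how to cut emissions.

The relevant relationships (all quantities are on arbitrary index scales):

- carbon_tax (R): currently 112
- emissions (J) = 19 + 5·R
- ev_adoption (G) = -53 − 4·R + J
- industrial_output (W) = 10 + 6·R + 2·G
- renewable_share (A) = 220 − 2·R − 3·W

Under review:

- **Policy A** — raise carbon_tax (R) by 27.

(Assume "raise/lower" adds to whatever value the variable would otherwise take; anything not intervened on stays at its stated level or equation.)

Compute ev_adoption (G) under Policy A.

105

Policy A (R + 27):
  R = 112 + 27 = 139
  J = 19 + 5·139 = 714
  G = -53 − 4·139 + 714 = 105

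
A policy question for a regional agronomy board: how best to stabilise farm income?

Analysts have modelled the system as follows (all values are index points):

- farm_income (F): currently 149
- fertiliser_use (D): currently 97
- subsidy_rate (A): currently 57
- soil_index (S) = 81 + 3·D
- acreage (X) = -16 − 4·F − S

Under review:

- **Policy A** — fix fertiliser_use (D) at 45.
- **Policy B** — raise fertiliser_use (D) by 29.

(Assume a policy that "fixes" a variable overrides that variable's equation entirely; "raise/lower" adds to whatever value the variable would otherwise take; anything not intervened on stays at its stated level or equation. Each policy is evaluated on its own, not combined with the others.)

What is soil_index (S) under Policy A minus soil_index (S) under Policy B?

Policy A (D := 45):
  D = 45
  S = 81 + 3·45 = 216
Policy B (D + 29):
  D = 97 + 29 = 126
  S = 81 + 3·126 = 459
S: 216 − 459 = -243

-243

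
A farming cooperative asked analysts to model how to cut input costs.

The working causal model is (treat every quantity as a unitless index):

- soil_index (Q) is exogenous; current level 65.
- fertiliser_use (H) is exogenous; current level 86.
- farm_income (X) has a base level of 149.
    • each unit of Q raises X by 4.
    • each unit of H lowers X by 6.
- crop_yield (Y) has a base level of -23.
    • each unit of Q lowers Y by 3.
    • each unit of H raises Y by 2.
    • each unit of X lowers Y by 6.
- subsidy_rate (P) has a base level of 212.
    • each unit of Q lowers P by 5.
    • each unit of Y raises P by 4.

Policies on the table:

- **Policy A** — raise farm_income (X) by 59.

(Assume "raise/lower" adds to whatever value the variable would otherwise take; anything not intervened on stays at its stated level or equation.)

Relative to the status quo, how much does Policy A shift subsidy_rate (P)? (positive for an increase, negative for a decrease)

-1416

Baseline:
  Q = 65
  H = 86
  X = 149 + 4·65 − 6·86 = -107
  Y = -23 − 3·65 + 2·86 − 6·(-107) = 596
  P = 212 − 5·65 + 4·596 = 2271
Policy A (X + 59):
  Q = 65
  H = 86
  X = 149 + 4·65 − 6·86 (+59 from intervention) = -48
  Y = -23 − 3·65 + 2·86 − 6·(-48) = 242
  P = 212 − 5·65 + 4·242 = 855
Change in P: 855 − 2271 = -1416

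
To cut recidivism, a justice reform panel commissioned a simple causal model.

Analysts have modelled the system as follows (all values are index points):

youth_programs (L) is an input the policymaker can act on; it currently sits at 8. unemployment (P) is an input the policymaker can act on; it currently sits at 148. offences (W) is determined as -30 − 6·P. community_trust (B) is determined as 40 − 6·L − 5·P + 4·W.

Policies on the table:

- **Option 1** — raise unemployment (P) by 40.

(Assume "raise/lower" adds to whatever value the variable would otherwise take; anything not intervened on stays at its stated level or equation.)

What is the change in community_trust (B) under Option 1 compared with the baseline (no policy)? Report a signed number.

-1160

Baseline:
  L = 8
  P = 148
  W = -30 − 6·148 = -918
  B = 40 − 6·8 − 5·148 + 4·(-918) = -4420
Option 1 (P + 40):
  L = 8
  P = 148 + 40 = 188
  W = -30 − 6·188 = -1158
  B = 40 − 6·8 − 5·188 + 4·(-1158) = -5580
Change in B: -5580 − (-4420) = -1160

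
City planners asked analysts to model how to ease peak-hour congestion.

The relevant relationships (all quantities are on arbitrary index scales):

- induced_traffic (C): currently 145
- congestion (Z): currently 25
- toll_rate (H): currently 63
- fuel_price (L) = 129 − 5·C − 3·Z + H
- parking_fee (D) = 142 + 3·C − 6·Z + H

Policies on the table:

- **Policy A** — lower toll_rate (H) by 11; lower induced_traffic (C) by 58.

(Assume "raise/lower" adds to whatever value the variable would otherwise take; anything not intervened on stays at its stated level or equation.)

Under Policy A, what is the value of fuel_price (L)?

Policy A (H − 11, C − 58):
  C = 145 − 58 = 87
  Z = 25
  H = 63 − 11 = 52
  L = 129 − 5·87 − 3·25 + 52 = -329

-329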